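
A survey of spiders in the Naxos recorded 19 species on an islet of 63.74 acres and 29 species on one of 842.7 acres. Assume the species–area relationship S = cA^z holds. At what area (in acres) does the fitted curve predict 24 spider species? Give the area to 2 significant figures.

270 acres

z = ln(29/19) / ln(842.7/63.74) = 0.4229 / 2.5818 = 0.1638
c = 19 / 63.74^0.1638 = 19 / 1.975 = 9.621
A = (24/9.621)^(1/0.1638) ⇒ ln A = ln(2.495)/0.1638 = 5.5812
A = e^5.5812 ≈ 265.4 acres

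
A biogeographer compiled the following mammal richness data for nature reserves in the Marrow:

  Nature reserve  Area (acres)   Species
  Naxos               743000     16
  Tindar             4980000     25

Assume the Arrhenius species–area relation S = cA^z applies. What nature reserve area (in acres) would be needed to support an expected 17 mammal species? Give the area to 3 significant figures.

962000 acres

z = ln(25/16) / ln(4980000/743000) = 0.4463 / 1.9025 = 0.2346
c = 16 / 743000^0.2346 = 16 / 23.84 = 0.6713
A = (17/0.6713)^(1/0.2346) ⇒ ln A = ln(25.32)/0.2346 = 13.7769
A = e^13.7769 ≈ 962115 acres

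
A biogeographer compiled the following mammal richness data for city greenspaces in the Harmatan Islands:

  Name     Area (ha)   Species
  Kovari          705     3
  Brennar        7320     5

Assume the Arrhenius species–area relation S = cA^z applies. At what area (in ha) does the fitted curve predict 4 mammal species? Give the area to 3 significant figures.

z = ln(5/3) / ln(7320/705) = 0.5108 / 2.3402 = 0.2183
c = 3 / 705^0.2183 = 3 / 4.185 = 0.7168
A = (4/0.7168)^(1/0.2183) ⇒ ln A = ln(5.58)/0.2183 = 7.8761
A = e^7.8761 ≈ 2634 ha

2630 ha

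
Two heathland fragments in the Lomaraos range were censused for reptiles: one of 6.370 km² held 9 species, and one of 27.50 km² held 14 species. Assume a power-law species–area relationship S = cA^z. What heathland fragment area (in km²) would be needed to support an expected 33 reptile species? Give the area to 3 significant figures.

z = ln(14/9) / ln(27.5/6.37) = 0.4418 / 1.4626 = 0.3021
c = 9 / 6.37^0.3021 = 9 / 1.75 = 5.144
A = (33/5.144)^(1/0.3021) ⇒ ln A = ln(6.415)/0.3021 = 6.1526
A = e^6.1526 ≈ 469.9 km²

470 km²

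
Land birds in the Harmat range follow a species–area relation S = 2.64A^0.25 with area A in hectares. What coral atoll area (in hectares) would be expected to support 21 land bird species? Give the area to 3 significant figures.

21 = 2.64 × A^0.25  ⇒  A^0.25 = 21/2.64 = 7.955
ln A = ln(7.955) / 0.25 = 2.0737 / 0.25 = 8.2950
A = e^8.2950 ≈ 4004 hectares

4000 hectares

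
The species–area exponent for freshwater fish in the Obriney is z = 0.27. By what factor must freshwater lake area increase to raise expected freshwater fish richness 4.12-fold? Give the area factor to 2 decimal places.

(A₂/A₁)^0.27 = 4.12, so A₂/A₁ = 4.12^(1/0.27) = 4.12^3.704
ln(A₂/A₁) = ln 4.12 / 0.27 = 1.4159 / 0.27 = 5.2439
A₂/A₁ = e^5.2439 ≈ 189.4

189.41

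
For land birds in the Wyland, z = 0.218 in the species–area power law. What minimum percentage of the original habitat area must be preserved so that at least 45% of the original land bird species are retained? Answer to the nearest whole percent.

3%

Need (A_new/A_old)^0.218 = 0.45, so A_new/A_old = 0.45^(1/0.218) = 0.45^4.587
ln(A_new/A_old) = ln 0.45 / 0.218 = -0.7985 / 0.218 = -3.6629
A_new/A_old = e^-3.6629 ≈ 0.02566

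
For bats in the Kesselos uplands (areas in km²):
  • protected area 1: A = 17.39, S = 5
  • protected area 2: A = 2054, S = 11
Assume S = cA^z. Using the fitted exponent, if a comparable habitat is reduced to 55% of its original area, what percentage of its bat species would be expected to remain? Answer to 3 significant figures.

z = ln(11/5) / ln(2054/17.39) = 0.7885 / 4.7716 = 0.1652
S_new/S_old = (A_new/A_old)^z = 0.55^0.1652 = exp(0.1652 × -0.5978) = 0.9059

90.6%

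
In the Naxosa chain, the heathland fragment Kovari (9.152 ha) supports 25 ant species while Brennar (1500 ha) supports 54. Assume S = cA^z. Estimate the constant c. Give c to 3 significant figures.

17.9

z = ln(S₂/S₁) / ln(A₂/A₁) = ln(54/25) / ln(1500/9.152) = 0.7701 / 5.0992 = 0.1510
c = S₁ / A₁^z = 25 / 9.152^0.1510 = 25 / 1.397 = 17.89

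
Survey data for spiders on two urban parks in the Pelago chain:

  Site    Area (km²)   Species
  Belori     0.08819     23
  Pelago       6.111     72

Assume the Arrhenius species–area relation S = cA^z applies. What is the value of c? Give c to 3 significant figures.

44.2

z = ln(S₂/S₁) / ln(A₂/A₁) = ln(72/23) / ln(6.111/0.08819) = 1.1412 / 4.2384 = 0.2692
c = S₁ / A₁^z = 23 / 0.08819^0.2692 = 23 / 0.5201 = 44.23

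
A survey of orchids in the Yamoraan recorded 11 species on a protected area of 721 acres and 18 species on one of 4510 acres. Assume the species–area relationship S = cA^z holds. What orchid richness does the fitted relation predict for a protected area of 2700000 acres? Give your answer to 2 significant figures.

z = ln(18/11) / ln(4510/721) = 0.4925 / 1.8334 = 0.2686
c = 11 / 721^0.2686 = 11 / 5.857 = 1.878
S₃ = 1.878 × 2700000^0.2686 = 1.878 × 53.4 ≈ 100.3

100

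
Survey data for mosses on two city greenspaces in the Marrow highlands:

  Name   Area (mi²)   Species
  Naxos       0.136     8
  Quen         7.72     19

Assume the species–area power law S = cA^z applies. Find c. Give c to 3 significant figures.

12.3

z = ln(S₂/S₁) / ln(A₂/A₁) = ln(19/8) / ln(7.72/0.136) = 0.8650 / 4.0389 = 0.2142
c = S₁ / A₁^z = 8 / 0.136^0.2142 = 8 / 0.6523 = 12.26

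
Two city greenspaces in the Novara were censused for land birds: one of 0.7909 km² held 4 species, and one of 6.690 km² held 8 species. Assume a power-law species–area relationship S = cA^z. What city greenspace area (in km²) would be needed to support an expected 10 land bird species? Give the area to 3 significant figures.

z = ln(8/4) / ln(6.69/0.7909) = 0.6931 / 2.1352 = 0.3246
c = 4 / 0.7909^0.3246 = 4 / 0.9267 = 4.317
A = (10/4.317)^(1/0.3246) ⇒ ln A = ln(2.317)/0.3246 = 2.5880
A = e^2.5880 ≈ 13.3 km²

13.3 km²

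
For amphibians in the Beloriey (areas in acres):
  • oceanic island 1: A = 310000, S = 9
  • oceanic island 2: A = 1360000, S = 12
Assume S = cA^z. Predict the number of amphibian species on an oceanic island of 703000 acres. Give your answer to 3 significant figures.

z = ln(12/9) / ln(1360000/310000) = 0.2877 / 1.4787 = 0.1946
c = 9 / 310000^0.1946 = 9 / 11.71 = 0.7689
S₃ = 0.7689 × 703000^0.1946 = 0.7689 × 13.73 ≈ 10.55

10.6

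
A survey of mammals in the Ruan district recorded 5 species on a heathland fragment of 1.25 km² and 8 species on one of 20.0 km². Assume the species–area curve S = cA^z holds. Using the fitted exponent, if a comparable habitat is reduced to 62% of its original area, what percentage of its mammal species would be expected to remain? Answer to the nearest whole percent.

z = ln(8/5) / ln(20/1.25) = 0.4700 / 2.7726 = 0.1695
S_new/S_old = (A_new/A_old)^z = 0.62^0.1695 = exp(0.1695 × -0.4780) = 0.9222

92%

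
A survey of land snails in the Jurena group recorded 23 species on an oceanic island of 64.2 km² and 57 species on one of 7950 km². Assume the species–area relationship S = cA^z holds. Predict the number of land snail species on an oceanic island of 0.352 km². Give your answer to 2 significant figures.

z = ln(57/23) / ln(7950/64.2) = 0.9076 / 4.8189 = 0.1883
c = 23 / 64.2^0.1883 = 23 / 2.19 = 10.5
S₃ = 10.5 × 0.352^0.1883 = 10.5 × 0.8215 ≈ 8.628

8.6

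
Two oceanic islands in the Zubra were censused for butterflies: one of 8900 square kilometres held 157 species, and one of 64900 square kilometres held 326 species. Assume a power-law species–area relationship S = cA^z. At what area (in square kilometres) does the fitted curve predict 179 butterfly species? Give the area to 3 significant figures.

12700 square kilometres

z = ln(326/157) / ln(64900/8900) = 0.7307 / 1.9868 = 0.3678
c = 157 / 8900^0.3678 = 157 / 28.34 = 5.54
A = (179/5.54)^(1/0.3678) ⇒ ln A = ln(32.31)/0.3678 = 9.4504
A = e^9.4504 ≈ 12713 square kilometres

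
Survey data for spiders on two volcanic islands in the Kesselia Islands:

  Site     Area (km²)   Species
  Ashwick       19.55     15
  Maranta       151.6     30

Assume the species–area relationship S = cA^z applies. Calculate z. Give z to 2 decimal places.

Taking logs: ln S = ln c + z ln A, so z = (ln S₂ − ln S₁)/(ln A₂ − ln A₁).
z = ln(30/15) / ln(151.6/19.55) = ln(2) / ln(7.754) = 0.6931 / 2.0483 = 0.3384

0.34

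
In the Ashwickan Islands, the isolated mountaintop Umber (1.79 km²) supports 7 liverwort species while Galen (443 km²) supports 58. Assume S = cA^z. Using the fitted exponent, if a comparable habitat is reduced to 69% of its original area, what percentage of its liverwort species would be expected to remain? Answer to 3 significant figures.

86.7%

z = ln(58/7) / ln(443/1.79) = 2.1145 / 5.5114 = 0.3837
S_new/S_old = (A_new/A_old)^z = 0.69^0.3837 = exp(0.3837 × -0.3711) = 0.8673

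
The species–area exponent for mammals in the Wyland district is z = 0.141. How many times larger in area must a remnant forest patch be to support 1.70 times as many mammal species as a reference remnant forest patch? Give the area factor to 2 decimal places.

43.09

(A₂/A₁)^0.141 = 1.7, so A₂/A₁ = 1.7^(1/0.141) = 1.7^7.092
ln(A₂/A₁) = ln 1.7 / 0.141 = 0.5306 / 0.141 = 3.7633
A₂/A₁ = e^3.7633 ≈ 43.09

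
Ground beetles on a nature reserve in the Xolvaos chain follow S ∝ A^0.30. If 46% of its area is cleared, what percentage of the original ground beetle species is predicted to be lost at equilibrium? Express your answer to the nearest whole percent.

S_new/S_old = (A_new/A_old)^z = 0.54^0.3
= exp(0.3 × ln 0.54) = exp(0.3 × -0.6162) = exp(-0.1849) ≈ 0.8312
Fraction lost = 1 − 0.8312 = 0.1688

17%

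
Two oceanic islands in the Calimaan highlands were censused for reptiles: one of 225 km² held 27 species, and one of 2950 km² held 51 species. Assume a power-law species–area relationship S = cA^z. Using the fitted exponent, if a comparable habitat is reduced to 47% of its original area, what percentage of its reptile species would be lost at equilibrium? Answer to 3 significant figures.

17.0%

z = ln(51/27) / ln(2950/225) = 0.6360 / 2.5735 = 0.2471
S_new/S_old = (A_new/A_old)^z = 0.47^0.2471 = exp(0.2471 × -0.7550) = 0.8298
Fraction lost = 1 − 0.8298 = 0.1702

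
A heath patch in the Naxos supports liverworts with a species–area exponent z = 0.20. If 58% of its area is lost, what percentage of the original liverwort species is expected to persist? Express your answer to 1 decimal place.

84.1%

S_new/S_old = (A_new/A_old)^z = 0.42^0.2
= exp(0.2 × ln 0.42) = exp(0.2 × -0.8675) = exp(-0.1735) ≈ 0.8407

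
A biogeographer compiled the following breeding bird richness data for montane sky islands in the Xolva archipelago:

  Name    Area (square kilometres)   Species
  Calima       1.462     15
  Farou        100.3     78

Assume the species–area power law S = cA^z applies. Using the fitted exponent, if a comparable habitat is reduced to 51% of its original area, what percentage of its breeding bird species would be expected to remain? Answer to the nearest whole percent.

z = ln(78/15) / ln(100.3/1.462) = 1.6487 / 4.2284 = 0.3899
S_new/S_old = (A_new/A_old)^z = 0.51^0.3899 = exp(0.3899 × -0.6733) = 0.7691

77%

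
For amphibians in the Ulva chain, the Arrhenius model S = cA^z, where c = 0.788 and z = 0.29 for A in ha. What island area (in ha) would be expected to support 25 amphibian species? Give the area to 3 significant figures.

150000 ha

25 = 0.788 × A^0.29  ⇒  A^0.29 = 25/0.788 = 31.73
ln A = ln(31.73) / 0.29 = 3.4571 / 0.29 = 11.9211
A = e^11.9211 ≈ 150414 ha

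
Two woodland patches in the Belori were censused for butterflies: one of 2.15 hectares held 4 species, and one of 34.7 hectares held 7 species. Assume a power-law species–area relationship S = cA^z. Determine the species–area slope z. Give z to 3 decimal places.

0.201

Taking logs: ln S = ln c + z ln A, so z = (ln S₂ − ln S₁)/(ln A₂ − ln A₁).
z = ln(7/4) / ln(34.7/2.15) = ln(1.75) / ln(16.14) = 0.5596 / 2.7813 = 0.2012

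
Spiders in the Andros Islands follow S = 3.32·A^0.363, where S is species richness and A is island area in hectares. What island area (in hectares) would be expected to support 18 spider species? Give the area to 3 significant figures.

105 hectares

18 = 3.32 × A^0.363  ⇒  A^0.363 = 18/3.32 = 5.422
ln A = ln(5.422) / 0.363 = 1.6904 / 0.363 = 4.6568
A = e^4.6568 ≈ 105.3 hectares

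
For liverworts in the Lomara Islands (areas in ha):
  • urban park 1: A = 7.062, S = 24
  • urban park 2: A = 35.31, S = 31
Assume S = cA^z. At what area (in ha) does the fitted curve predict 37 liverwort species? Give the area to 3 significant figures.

107 ha

z = ln(31/24) / ln(35.31/7.062) = 0.2559 / 1.6094 = 0.1590
c = 24 / 7.062^0.1590 = 24 / 1.365 = 17.59
A = (37/17.59)^(1/0.1590) ⇒ ln A = ln(2.104)/0.1590 = 4.6768
A = e^4.6768 ≈ 107.4 ha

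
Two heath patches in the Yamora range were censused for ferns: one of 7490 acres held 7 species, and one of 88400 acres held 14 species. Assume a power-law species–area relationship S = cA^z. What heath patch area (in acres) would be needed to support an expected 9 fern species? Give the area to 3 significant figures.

z = ln(14/7) / ln(88400/7490) = 0.6931 / 2.4683 = 0.2808
c = 7 / 7490^0.2808 = 7 / 12.25 = 0.5716
A = (9/0.5716)^(1/0.2808) ⇒ ln A = ln(15.75)/0.2808 = 9.8163
A = e^9.8163 ≈ 18329 acres

18300 acres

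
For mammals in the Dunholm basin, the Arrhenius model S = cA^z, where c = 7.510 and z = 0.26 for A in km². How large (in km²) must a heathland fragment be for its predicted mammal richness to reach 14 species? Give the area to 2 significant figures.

11 km²

14 = 7.51 × A^0.26  ⇒  A^0.26 = 14/7.51 = 1.864
ln A = ln(1.864) / 0.26 = 0.6228 / 0.26 = 2.3955
A = e^2.3955 ≈ 10.97 km²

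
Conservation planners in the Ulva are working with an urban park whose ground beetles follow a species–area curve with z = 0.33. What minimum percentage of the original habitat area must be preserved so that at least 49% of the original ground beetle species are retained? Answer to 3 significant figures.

Need (A_new/A_old)^0.33 = 0.49, so A_new/A_old = 0.49^(1/0.33) = 0.49^3.03
ln(A_new/A_old) = ln 0.49 / 0.33 = -0.7133 / 0.33 = -2.1617
A_new/A_old = e^-2.1617 ≈ 0.1151

11.5%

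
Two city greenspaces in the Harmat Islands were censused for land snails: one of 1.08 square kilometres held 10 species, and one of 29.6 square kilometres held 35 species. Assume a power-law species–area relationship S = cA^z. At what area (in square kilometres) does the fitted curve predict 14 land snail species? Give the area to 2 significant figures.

2.6 square kilometres

z = ln(35/10) / ln(29.6/1.08) = 1.2528 / 3.3108 = 0.3784
c = 10 / 1.08^0.3784 = 10 / 1.03 = 9.713
A = (14/9.713)^(1/0.3784) ⇒ ln A = ln(1.441)/0.3784 = 0.9662
A = e^0.9662 ≈ 2.628 square kilometres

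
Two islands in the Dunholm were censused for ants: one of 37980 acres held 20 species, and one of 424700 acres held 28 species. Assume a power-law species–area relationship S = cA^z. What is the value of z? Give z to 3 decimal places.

Taking logs: ln S = ln c + z ln A, so z = (ln S₂ − ln S₁)/(ln A₂ − ln A₁).
z = ln(28/20) / ln(424700/37980) = ln(1.4) / ln(11.18) = 0.3365 / 2.4143 = 0.1394

0.139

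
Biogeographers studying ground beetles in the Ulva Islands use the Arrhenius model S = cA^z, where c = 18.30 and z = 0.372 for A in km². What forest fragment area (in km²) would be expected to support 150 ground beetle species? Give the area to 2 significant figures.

290 km²

150 = 18.3 × A^0.372  ⇒  A^0.372 = 150/18.3 = 8.197
ln A = ln(8.197) / 0.372 = 2.1037 / 0.372 = 5.6552
A = e^5.6552 ≈ 285.8 km²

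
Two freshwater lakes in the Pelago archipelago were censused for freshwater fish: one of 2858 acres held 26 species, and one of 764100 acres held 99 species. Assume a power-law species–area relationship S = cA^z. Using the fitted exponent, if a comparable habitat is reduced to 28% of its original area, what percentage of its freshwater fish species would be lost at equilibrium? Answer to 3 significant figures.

z = ln(99/26) / ln(764100/2858) = 1.3370 / 5.5886 = 0.2392
S_new/S_old = (A_new/A_old)^z = 0.28^0.2392 = exp(0.2392 × -1.2730) = 0.7375
Fraction lost = 1 − 0.7375 = 0.2625

26.3%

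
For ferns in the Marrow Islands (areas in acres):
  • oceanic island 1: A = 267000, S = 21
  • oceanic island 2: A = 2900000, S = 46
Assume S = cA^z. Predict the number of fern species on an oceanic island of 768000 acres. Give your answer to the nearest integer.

z = ln(46/21) / ln(2900000/267000) = 0.7841 / 2.3852 = 0.3287
c = 21 / 267000^0.3287 = 21 / 60.8 = 0.3454
S₃ = 0.3454 × 768000^0.3287 = 0.3454 × 86.05 ≈ 29.72

30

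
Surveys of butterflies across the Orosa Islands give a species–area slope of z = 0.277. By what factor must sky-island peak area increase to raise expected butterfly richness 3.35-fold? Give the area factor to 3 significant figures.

(A₂/A₁)^0.277 = 3.35, so A₂/A₁ = 3.35^(1/0.277) = 3.35^3.61
ln(A₂/A₁) = ln 3.35 / 0.277 = 1.2090 / 0.277 = 4.3645
A₂/A₁ = e^4.3645 ≈ 78.61

78.6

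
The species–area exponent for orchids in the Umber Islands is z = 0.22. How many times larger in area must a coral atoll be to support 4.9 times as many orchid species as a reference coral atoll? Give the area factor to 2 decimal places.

1371.69

(A₂/A₁)^0.22 = 4.9, so A₂/A₁ = 4.9^(1/0.22) = 4.9^4.545
ln(A₂/A₁) = ln 4.9 / 0.22 = 1.5892 / 0.22 = 7.2238
A₂/A₁ = e^7.2238 ≈ 1372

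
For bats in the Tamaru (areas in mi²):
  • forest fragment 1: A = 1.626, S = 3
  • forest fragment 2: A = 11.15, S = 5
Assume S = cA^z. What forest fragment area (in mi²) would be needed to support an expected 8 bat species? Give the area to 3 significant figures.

z = ln(5/3) / ln(11.15/1.626) = 0.5108 / 1.9253 = 0.2653
c = 3 / 1.626^0.2653 = 3 / 1.138 = 2.637
A = (8/2.637)^(1/0.2653) ⇒ ln A = ln(3.034)/0.2653 = 4.1829
A = e^4.1829 ≈ 65.56 mi²

65.6 mi²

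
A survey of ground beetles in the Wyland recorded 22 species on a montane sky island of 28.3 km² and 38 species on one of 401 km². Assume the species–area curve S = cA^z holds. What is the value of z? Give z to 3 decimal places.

Taking logs: ln S = ln c + z ln A, so z = (ln S₂ − ln S₁)/(ln A₂ − ln A₁).
z = ln(38/22) / ln(401/28.3) = ln(1.727) / ln(14.17) = 0.5465 / 2.6511 = 0.2062

0.206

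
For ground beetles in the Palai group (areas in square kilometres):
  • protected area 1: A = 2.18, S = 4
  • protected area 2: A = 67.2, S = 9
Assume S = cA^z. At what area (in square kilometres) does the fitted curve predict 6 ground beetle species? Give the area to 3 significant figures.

12.1 square kilometres

z = ln(9/4) / ln(67.2/2.18) = 0.8109 / 3.4283 = 0.2365
c = 4 / 2.18^0.2365 = 4 / 1.202 = 3.327
A = (6/3.327)^(1/0.2365) ⇒ ln A = ln(1.804)/0.2365 = 2.4935
A = e^2.4935 ≈ 12.1 square kilometres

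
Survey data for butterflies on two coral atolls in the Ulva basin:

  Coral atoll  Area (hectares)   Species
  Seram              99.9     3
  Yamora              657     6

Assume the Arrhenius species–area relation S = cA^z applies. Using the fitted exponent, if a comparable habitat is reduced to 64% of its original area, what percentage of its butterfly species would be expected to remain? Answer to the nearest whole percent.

z = ln(6/3) / ln(657/99.9) = 0.6931 / 1.8835 = 0.3680
S_new/S_old = (A_new/A_old)^z = 0.64^0.3680 = exp(0.3680 × -0.4463) = 0.8485

85%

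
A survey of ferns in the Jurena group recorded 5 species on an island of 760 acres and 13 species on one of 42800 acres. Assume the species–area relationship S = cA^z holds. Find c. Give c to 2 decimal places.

1.04

z = ln(S₂/S₁) / ln(A₂/A₁) = ln(13/5) / ln(42800/760) = 0.9555 / 4.0310 = 0.2370
c = S₁ / A₁^z = 5 / 760^0.2370 = 5 / 4.818 = 1.038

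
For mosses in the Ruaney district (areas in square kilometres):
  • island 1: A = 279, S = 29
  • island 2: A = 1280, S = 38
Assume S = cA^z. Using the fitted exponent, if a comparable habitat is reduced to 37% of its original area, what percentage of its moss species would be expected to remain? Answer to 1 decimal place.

83.8%

z = ln(38/29) / ln(1280/279) = 0.2703 / 1.5234 = 0.1774
S_new/S_old = (A_new/A_old)^z = 0.37^0.1774 = exp(0.1774 × -0.9943) = 0.8383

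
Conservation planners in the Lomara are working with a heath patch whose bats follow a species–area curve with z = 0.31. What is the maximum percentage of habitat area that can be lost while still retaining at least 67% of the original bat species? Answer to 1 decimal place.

72.5%

Need (A_new/A_old)^0.31 = 0.67, so A_new/A_old = 0.67^(1/0.31) = 0.67^3.226
ln(A_new/A_old) = ln 0.67 / 0.31 = -0.4005 / 0.31 = -1.2919
A_new/A_old = e^-1.2919 ≈ 0.2748
Fraction that can be lost = 1 − 0.2748 = 0.7252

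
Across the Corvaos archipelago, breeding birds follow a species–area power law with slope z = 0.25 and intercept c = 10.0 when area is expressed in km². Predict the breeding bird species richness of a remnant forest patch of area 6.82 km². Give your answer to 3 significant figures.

S = 10 × 6.82^0.25
ln S = ln 10 + 0.25 × ln 6.82 = 2.3026 + 0.25 × 1.9199 = 2.7825
S = e^2.7825 ≈ 16.16

16.2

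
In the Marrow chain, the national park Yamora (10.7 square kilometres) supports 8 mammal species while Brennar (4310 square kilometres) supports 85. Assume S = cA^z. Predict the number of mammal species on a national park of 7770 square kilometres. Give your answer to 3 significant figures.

z = ln(85/8) / ln(4310/10.7) = 2.3632 / 5.9984 = 0.3940
c = 8 / 10.7^0.3940 = 8 / 2.544 = 3.144
S₃ = 3.144 × 7770^0.3940 = 3.144 × 34.1 ≈ 107.2

107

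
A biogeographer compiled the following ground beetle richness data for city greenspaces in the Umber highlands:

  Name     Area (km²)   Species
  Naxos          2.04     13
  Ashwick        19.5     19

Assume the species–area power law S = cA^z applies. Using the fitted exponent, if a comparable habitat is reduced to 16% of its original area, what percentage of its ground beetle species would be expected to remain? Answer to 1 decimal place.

73.5%

z = ln(19/13) / ln(19.5/2.04) = 0.3795 / 2.2575 = 0.1681
S_new/S_old = (A_new/A_old)^z = 0.16^0.1681 = exp(0.1681 × -1.8326) = 0.7349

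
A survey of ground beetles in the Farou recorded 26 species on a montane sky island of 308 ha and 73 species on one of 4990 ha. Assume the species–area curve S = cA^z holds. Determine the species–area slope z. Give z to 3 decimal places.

0.371

Taking logs: ln S = ln c + z ln A, so z = (ln S₂ − ln S₁)/(ln A₂ − ln A₁).
z = ln(73/26) / ln(4990/308) = ln(2.808) / ln(16.2) = 1.0324 / 2.7851 = 0.3707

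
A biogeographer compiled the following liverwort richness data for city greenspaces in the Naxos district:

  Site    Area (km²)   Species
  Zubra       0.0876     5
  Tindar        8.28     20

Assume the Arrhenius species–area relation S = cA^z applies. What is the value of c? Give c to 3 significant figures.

10.5

z = ln(S₂/S₁) / ln(A₂/A₁) = ln(20/5) / ln(8.28/0.0876) = 1.3863 / 4.5488 = 0.3048
c = S₁ / A₁^z = 5 / 0.0876^0.3048 = 5 / 0.4761 = 10.5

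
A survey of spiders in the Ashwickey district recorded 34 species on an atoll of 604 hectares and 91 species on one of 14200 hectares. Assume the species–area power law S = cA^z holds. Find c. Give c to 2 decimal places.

4.62

z = ln(S₂/S₁) / ln(A₂/A₁) = ln(91/34) / ln(14200/604) = 0.9845 / 3.1574 = 0.3118
c = S₁ / A₁^z = 34 / 604^0.3118 = 34 / 7.364 = 4.617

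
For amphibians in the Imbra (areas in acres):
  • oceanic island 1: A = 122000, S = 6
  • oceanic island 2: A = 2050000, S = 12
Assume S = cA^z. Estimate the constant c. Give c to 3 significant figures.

z = ln(S₂/S₁) / ln(A₂/A₁) = ln(12/6) / ln(2050000/122000) = 0.6931 / 2.8216 = 0.2457
c = S₁ / A₁^z = 6 / 122000^0.2457 = 6 / 17.76 = 0.3378

0.338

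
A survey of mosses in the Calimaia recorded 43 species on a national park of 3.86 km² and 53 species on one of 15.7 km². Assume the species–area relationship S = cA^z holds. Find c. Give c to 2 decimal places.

z = ln(S₂/S₁) / ln(A₂/A₁) = ln(53/43) / ln(15.7/3.86) = 0.2091 / 1.4030 = 0.1490
c = S₁ / A₁^z = 43 / 3.86^0.1490 = 43 / 1.223 = 35.16

35.16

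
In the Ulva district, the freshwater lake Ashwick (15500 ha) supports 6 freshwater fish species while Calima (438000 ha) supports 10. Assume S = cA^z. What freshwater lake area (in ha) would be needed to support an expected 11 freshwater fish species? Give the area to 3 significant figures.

z = ln(10/6) / ln(438000/15500) = 0.5108 / 3.3414 = 0.1529
c = 6 / 15500^0.1529 = 6 / 4.371 = 1.373
A = (11/1.373)^(1/0.1529) ⇒ ln A = ln(8.014)/0.1529 = 13.6134
A = e^13.6134 ≈ 817013 ha

817000 ha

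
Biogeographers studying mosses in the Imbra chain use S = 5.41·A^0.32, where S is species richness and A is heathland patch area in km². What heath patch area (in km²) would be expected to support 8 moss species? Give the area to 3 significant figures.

8 = 5.41 × A^0.32  ⇒  A^0.32 = 8/5.41 = 1.479
ln A = ln(1.479) / 0.32 = 0.3912 / 0.32 = 1.2225
A = e^1.2225 ≈ 3.396 km²

3.40 km²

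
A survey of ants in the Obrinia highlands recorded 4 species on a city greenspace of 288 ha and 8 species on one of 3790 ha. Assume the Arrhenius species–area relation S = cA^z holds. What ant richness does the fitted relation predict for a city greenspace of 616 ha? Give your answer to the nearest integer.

z = ln(8/4) / ln(3790/288) = 0.6931 / 2.5772 = 0.2690
c = 4 / 288^0.2690 = 4 / 4.586 = 0.8721
S₃ = 0.8721 × 616^0.2690 = 0.8721 × 5.627 ≈ 4.908

5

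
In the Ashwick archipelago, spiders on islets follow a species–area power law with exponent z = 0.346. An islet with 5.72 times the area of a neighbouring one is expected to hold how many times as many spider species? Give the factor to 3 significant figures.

1.83

S₂/S₁ = (A₂/A₁)^z = 5.72^0.346
ln(S₂/S₁) = 0.346 × ln 5.72 = 0.346 × 1.7440 = 0.6034
S₂/S₁ = e^0.6034 ≈ 1.828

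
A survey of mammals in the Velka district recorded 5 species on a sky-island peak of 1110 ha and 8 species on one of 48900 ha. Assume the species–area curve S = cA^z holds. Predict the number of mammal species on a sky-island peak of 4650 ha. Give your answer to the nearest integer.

z = ln(8/5) / ln(48900/1110) = 0.4700 / 3.7854 = 0.1242
c = 5 / 1110^0.1242 = 5 / 2.388 = 2.093
S₃ = 2.093 × 4650^0.1242 = 2.093 × 2.853 ≈ 5.973

6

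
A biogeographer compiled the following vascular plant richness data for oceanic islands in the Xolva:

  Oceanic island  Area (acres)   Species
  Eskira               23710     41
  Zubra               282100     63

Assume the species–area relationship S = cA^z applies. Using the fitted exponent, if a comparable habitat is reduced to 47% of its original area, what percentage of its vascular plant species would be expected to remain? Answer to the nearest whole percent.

z = ln(63/41) / ln(282100/23710) = 0.4296 / 2.4764 = 0.1735
S_new/S_old = (A_new/A_old)^z = 0.47^0.1735 = exp(0.1735 × -0.7550) = 0.8772

88%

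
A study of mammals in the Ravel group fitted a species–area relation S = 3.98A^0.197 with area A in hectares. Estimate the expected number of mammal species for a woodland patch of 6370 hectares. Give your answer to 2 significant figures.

22

S = 3.98 × 6370^0.197 = 3.98 × 5.616 ≈ 22.35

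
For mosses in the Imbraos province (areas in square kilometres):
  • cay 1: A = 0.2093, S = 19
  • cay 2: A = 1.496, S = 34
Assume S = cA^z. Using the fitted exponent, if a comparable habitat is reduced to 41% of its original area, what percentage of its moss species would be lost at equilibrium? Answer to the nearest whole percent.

23%

z = ln(34/19) / ln(1.496/0.2093) = 0.5819 / 1.9668 = 0.2959
S_new/S_old = (A_new/A_old)^z = 0.41^0.2959 = exp(0.2959 × -0.8916) = 0.7681
Fraction lost = 1 − 0.7681 = 0.2319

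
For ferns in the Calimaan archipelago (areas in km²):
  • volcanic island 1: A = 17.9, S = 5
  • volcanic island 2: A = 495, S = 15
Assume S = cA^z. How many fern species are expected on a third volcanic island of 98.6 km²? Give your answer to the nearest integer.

z = ln(15/5) / ln(495/17.9) = 1.0986 / 3.3198 = 0.3309
c = 5 / 17.9^0.3309 = 5 / 2.598 = 1.925
S₃ = 1.925 × 98.6^0.3309 = 1.925 × 4.569 ≈ 8.794

9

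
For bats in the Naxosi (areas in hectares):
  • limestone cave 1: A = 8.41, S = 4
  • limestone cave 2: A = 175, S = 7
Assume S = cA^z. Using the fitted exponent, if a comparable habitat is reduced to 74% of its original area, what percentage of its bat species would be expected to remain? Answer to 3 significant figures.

z = ln(7/4) / ln(175/8.41) = 0.5596 / 3.0354 = 0.1844
S_new/S_old = (A_new/A_old)^z = 0.74^0.1844 = exp(0.1844 × -0.3011) = 0.946

94.6%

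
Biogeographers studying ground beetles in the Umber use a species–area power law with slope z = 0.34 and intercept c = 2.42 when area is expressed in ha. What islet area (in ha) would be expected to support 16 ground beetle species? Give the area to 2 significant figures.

16 = 2.42 × A^0.34  ⇒  A^0.34 = 16/2.42 = 6.612
ln A = ln(6.612) / 0.34 = 1.8888 / 0.34 = 5.5554
A = e^5.5554 ≈ 258.6 ha

260 ha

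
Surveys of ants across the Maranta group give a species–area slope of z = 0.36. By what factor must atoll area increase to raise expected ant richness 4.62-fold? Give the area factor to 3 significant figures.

70.2

(A₂/A₁)^0.36 = 4.62, so A₂/A₁ = 4.62^(1/0.36) = 4.62^2.778
ln(A₂/A₁) = ln 4.62 / 0.36 = 1.5304 / 0.36 = 4.2511
A₂/A₁ = e^4.2511 ≈ 70.18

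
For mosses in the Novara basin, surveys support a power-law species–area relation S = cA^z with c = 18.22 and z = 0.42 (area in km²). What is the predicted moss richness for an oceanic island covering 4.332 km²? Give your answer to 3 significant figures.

S = 18.22 × 4.332^0.42 = 18.22 × 1.851 ≈ 33.73

33.7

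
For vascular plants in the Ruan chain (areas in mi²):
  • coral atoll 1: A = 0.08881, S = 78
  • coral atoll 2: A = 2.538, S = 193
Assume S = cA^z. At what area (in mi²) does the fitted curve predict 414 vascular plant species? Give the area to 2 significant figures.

43 mi²

z = ln(193/78) / ln(2.538/0.08881) = 0.9060 / 3.3526 = 0.2702
c = 78 / 0.08881^0.2702 = 78 / 0.5198 = 150.1
A = (414/150.1)^(1/0.2702) ⇒ ln A = ln(2.759)/0.2702 = 3.7555
A = e^3.7555 ≈ 42.76 mi²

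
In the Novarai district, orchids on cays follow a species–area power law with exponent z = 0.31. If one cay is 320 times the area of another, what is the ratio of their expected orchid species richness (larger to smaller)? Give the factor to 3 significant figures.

5.98

S₂/S₁ = (A₂/A₁)^z = 320^0.31
ln(S₂/S₁) = 0.31 × ln 320 = 0.31 × 5.7683 = 1.7882
S₂/S₁ = e^1.7882 ≈ 5.979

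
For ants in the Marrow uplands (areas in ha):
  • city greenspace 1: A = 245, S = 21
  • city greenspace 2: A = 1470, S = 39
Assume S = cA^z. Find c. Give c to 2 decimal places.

z = ln(S₂/S₁) / ln(A₂/A₁) = ln(39/21) / ln(1470/245) = 0.6190 / 1.7918 = 0.3455
c = S₁ / A₁^z = 21 / 245^0.3455 = 21 / 6.69 = 3.139

3.14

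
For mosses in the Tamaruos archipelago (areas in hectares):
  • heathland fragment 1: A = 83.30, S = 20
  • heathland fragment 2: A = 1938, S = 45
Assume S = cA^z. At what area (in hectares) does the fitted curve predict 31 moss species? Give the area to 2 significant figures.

460 hectares

z = ln(45/20) / ln(1938/83.3) = 0.8109 / 3.1470 = 0.2577
c = 20 / 83.3^0.2577 = 20 / 3.126 = 6.399
A = (31/6.399)^(1/0.2577) ⇒ ln A = ln(4.845)/0.2577 = 6.1232
A = e^6.1232 ≈ 456.3 hectares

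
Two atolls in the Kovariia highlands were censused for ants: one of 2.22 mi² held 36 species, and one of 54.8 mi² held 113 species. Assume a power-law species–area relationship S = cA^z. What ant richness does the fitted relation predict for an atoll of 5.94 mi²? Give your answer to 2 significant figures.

z = ln(113/36) / ln(54.8/2.22) = 1.1439 / 3.2062 = 0.3568
c = 36 / 2.22^0.3568 = 36 / 1.329 = 27.09
S₃ = 27.09 × 5.94^0.3568 = 27.09 × 1.888 ≈ 51.14

51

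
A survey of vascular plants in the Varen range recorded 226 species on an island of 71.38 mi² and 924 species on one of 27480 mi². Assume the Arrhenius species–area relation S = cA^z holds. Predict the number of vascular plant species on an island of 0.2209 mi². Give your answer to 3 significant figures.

57.6

z = ln(924/226) / ln(27480/71.38) = 1.4082 / 5.9532 = 0.2365
c = 226 / 71.38^0.2365 = 226 / 2.744 = 82.35
S₃ = 82.35 × 0.2209^0.2365 = 82.35 × 0.6996 ≈ 57.62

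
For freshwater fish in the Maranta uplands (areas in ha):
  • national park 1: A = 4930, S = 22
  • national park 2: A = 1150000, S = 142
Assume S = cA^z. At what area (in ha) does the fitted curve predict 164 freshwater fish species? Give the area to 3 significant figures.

z = ln(142/22) / ln(1150000/4930) = 1.8648 / 5.4522 = 0.3420
c = 22 / 4930^0.3420 = 22 / 18.33 = 1.201
A = (164/1.201)^(1/0.3420) ⇒ ln A = ln(136.6)/0.3420 = 14.3764
A = e^14.3764 ≈ 1752246 ha

1750000 ha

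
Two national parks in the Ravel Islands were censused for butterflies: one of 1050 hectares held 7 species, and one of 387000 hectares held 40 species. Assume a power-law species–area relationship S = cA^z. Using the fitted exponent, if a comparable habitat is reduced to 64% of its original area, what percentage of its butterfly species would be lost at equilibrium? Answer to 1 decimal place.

z = ln(40/7) / ln(387000/1050) = 1.7430 / 5.9096 = 0.2949
S_new/S_old = (A_new/A_old)^z = 0.64^0.2949 = exp(0.2949 × -0.4463) = 0.8767
Fraction lost = 1 − 0.8767 = 0.1233

12.3%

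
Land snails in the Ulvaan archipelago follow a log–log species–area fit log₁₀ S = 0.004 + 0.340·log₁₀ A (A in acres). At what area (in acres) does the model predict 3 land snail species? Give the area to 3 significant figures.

24.6 acres

3 = 1.009 × A^0.34  ⇒  A^0.34 = 3/1.009 = 2.972
ln A = ln(2.972) / 0.34 = 1.0894 / 0.34 = 3.2041
A = e^3.2041 ≈ 24.63 acres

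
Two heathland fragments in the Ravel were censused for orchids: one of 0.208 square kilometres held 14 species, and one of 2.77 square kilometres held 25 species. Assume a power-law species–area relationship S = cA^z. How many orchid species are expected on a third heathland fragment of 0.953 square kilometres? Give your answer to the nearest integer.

z = ln(25/14) / ln(2.77/0.208) = 0.5798 / 2.5891 = 0.2239
c = 14 / 0.208^0.2239 = 14 / 0.7035 = 19.9
S₃ = 19.9 × 0.953^0.2239 = 19.9 × 0.9893 ≈ 19.69

20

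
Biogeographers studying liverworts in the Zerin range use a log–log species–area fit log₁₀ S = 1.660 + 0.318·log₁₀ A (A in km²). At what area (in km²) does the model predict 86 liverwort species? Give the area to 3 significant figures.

86 = 45.71 × A^0.318  ⇒  A^0.318 = 86/45.71 = 1.881
ln A = ln(1.881) / 0.318 = 0.6321 / 0.318 = 1.9876
A = e^1.9876 ≈ 7.298 km²

7.30 km²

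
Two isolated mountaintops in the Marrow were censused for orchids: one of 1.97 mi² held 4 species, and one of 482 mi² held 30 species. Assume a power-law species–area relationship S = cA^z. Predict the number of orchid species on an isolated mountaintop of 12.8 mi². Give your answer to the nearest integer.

8

z = ln(30/4) / ln(482/1.97) = 2.0149 / 5.4999 = 0.3664
c = 4 / 1.97^0.3664 = 4 / 1.282 = 3.12
S₃ = 3.12 × 12.8^0.3664 = 3.12 × 2.545 ≈ 7.94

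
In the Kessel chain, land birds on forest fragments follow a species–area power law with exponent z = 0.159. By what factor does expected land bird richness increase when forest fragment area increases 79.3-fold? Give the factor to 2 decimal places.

2.00

S₂/S₁ = (A₂/A₁)^z = 79.3^0.159
ln(S₂/S₁) = 0.159 × ln 79.3 = 0.159 × 4.3732 = 0.6953
S₂/S₁ = e^0.6953 ≈ 2.004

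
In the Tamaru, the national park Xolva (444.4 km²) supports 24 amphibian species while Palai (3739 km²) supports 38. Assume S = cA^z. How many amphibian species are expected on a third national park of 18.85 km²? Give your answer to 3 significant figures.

12.1

z = ln(38/24) / ln(3739/444.4) = 0.4595 / 2.1298 = 0.2158
c = 24 / 444.4^0.2158 = 24 / 3.726 = 6.441
S₃ = 6.441 × 18.85^0.2158 = 6.441 × 1.884 ≈ 12.14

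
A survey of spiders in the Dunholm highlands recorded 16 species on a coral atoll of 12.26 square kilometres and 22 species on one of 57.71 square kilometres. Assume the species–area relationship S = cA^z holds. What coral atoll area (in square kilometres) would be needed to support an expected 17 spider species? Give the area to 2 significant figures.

z = ln(22/16) / ln(57.71/12.26) = 0.3185 / 1.5491 = 0.2056
c = 16 / 12.26^0.2056 = 16 / 1.674 = 9.558
A = (17/9.558)^(1/0.2056) ⇒ ln A = ln(1.779)/0.2056 = 2.8012
A = e^2.8012 ≈ 16.47 square kilometres

16 square kilometres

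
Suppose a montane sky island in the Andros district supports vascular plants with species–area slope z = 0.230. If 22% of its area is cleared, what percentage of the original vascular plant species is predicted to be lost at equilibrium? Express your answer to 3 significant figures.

5.55%

S_new/S_old = (A_new/A_old)^z = 0.78^0.23
= exp(0.23 × ln 0.78) = exp(0.23 × -0.2485) = exp(-0.0571) ≈ 0.9445
Fraction lost = 1 − 0.9445 = 0.05554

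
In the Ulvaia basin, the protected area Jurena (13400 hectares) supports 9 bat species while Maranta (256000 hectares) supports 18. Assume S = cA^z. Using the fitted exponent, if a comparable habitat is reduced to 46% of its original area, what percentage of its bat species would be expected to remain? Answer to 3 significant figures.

z = ln(18/9) / ln(256000/13400) = 0.6931 / 2.9499 = 0.2350
S_new/S_old = (A_new/A_old)^z = 0.46^0.2350 = exp(0.2350 × -0.7765) = 0.8332

83.3%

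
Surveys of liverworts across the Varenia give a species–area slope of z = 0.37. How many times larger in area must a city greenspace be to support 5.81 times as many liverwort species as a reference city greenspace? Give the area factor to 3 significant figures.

116

(A₂/A₁)^0.37 = 5.81, so A₂/A₁ = 5.81^(1/0.37) = 5.81^2.703
ln(A₂/A₁) = ln 5.81 / 0.37 = 1.7596 / 0.37 = 4.7556
A₂/A₁ = e^4.7556 ≈ 116.2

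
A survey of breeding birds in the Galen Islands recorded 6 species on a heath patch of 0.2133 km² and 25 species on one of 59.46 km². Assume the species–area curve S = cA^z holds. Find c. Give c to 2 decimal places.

8.88

z = ln(S₂/S₁) / ln(A₂/A₁) = ln(25/6) / ln(59.46/0.2133) = 1.4271 / 5.6304 = 0.2535
c = S₁ / A₁^z = 6 / 0.2133^0.2535 = 6 / 0.676 = 8.876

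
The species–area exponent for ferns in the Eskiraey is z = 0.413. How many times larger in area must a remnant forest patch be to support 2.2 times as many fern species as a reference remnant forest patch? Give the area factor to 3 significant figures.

6.75

(A₂/A₁)^0.413 = 2.2, so A₂/A₁ = 2.2^(1/0.413) = 2.2^2.421
ln(A₂/A₁) = ln 2.2 / 0.413 = 0.7885 / 0.413 = 1.9091
A₂/A₁ = e^1.9091 ≈ 6.747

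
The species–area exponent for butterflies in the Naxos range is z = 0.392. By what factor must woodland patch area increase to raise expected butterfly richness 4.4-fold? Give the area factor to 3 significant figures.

(A₂/A₁)^0.392 = 4.4, so A₂/A₁ = 4.4^(1/0.392) = 4.4^2.551
ln(A₂/A₁) = ln 4.4 / 0.392 = 1.4816 / 0.392 = 3.7796
A₂/A₁ = e^3.7796 ≈ 43.8

43.8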